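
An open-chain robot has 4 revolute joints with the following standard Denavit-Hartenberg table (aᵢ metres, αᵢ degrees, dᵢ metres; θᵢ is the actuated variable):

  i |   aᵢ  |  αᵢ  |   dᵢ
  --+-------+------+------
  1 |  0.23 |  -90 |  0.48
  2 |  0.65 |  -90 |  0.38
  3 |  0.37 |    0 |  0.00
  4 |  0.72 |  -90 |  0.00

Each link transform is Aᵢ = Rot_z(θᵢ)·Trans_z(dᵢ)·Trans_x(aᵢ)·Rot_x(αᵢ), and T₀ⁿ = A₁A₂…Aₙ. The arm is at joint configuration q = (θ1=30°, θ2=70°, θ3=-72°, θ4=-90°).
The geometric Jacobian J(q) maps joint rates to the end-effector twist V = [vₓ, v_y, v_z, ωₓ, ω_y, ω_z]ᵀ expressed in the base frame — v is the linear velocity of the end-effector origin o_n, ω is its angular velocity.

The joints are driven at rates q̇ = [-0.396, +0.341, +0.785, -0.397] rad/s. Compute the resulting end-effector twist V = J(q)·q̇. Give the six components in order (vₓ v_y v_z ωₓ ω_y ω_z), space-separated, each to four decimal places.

0.3756 0.3024 -0.3500 -0.4863 0.1130 -0.5287

o_n = [-0.2544, 0.9551, 0.4052]
J₁: ẑ×o_n = [-0.9551, -0.2544, 0.0000], ω = ẑ
J2: z=[-0.5000, 0.8660, 0.0000] o=[0.1992, 0.1150, 0.4800] → [-0.0648, -0.0374, -0.0272, -0.5000, 0.8660, 0.0000]
J3: z=[-0.8138, -0.4698, -0.3420] o=[0.2017, 0.5552, -0.1308] → [-0.1151, 0.5922, -0.5397, -0.8138, -0.4698, -0.3420]
J4: z=[-0.8138, -0.4698, -0.3420] o=[0.0596, 0.8795, -0.2382] → [-0.2765, 0.6311, -0.2091, -0.8138, -0.4698, -0.3420]
V = J·q̇ = [0.3756, 0.3024, -0.3500, -0.4863, 0.1130, -0.5287]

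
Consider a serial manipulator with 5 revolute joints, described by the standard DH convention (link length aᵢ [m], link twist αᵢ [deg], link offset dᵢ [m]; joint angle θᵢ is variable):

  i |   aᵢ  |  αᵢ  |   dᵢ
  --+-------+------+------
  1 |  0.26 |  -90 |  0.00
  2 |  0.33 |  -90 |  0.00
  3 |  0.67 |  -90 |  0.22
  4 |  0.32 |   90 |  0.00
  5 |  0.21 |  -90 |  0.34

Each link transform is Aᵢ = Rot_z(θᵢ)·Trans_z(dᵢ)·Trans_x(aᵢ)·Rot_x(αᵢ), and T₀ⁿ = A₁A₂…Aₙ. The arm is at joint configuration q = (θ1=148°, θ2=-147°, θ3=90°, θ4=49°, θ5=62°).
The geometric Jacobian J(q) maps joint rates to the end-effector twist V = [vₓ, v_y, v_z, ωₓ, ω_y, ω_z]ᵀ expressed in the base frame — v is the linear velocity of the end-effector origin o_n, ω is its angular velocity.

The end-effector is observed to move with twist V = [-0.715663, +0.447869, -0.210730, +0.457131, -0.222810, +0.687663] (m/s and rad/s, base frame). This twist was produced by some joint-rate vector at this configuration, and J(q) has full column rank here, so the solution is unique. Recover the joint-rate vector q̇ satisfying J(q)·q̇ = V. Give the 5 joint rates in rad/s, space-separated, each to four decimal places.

o_n = [0.4602, 1.1289, 0.1854]
J₁: ẑ×o_n = [-1.1289, 0.4602, 0.0000], ω = ẑ
J2: z=[-0.5299, -0.8480, 0.0000] o=[-0.2205, 0.1378, 0.0000] → [-0.1572, 0.0982, 0.0520, -0.5299, -0.8480, 0.0000]
J3: z=[-0.4619, 0.2886, 0.8387] o=[0.0142, -0.0089, 0.1797] → [-0.9526, 0.3766, -0.6542, -0.4619, 0.2886, 0.8387]
J4: z=[-0.7112, 0.4444, -0.5446] o=[0.2676, 0.6228, 0.3642] → [0.1962, -0.2321, -0.4455, -0.7112, 0.4444, -0.5446]
J5: z=[0.0969, 0.8294, 0.5502] o=[0.4904, 0.7311, 0.1617] → [-0.1992, -0.0190, 0.0637, 0.0969, 0.8294, 0.5502]
q̇ = J⁺·V = [0.1720, -0.6480, 0.6740, -0.7050, -0.7880]

0.1720 -0.6480 0.6740 -0.7050 -0.7880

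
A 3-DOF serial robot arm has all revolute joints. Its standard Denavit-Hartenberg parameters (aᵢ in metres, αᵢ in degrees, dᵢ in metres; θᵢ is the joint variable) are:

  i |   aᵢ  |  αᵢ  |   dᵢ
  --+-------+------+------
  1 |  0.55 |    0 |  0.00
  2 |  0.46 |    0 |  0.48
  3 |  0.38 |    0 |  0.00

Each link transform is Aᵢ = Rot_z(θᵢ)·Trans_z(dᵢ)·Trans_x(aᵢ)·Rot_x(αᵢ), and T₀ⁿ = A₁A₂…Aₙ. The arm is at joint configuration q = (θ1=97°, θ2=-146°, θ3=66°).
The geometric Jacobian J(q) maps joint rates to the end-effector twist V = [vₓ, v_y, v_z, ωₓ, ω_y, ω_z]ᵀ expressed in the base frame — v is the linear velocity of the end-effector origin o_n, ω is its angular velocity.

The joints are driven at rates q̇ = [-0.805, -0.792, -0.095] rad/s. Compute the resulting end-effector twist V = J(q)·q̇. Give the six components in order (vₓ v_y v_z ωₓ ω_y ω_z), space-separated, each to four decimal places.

o_n = [0.5982, 0.3098, 0.4800]
J₁: ẑ×o_n = [-0.3098, 0.5982, 0.0000], ω = ẑ
J2: z=[0.0000, 0.0000, 1.0000] o=[-0.0670, 0.5459, 0.0000] → [0.2361, 0.6652, -0.0000, 0.0000, 0.0000, 1.0000]
J3: z=[0.0000, 0.0000, 1.0000] o=[0.2348, 0.1987, 0.4800] → [-0.1111, 0.3634, 0.0000, 0.0000, 0.0000, 1.0000]
V = J·q̇ = [0.0730, -1.0429, 0.0000, 0.0000, 0.0000, -1.6920]

0.0730 -1.0429 0.0000 0.0000 0.0000 -1.6920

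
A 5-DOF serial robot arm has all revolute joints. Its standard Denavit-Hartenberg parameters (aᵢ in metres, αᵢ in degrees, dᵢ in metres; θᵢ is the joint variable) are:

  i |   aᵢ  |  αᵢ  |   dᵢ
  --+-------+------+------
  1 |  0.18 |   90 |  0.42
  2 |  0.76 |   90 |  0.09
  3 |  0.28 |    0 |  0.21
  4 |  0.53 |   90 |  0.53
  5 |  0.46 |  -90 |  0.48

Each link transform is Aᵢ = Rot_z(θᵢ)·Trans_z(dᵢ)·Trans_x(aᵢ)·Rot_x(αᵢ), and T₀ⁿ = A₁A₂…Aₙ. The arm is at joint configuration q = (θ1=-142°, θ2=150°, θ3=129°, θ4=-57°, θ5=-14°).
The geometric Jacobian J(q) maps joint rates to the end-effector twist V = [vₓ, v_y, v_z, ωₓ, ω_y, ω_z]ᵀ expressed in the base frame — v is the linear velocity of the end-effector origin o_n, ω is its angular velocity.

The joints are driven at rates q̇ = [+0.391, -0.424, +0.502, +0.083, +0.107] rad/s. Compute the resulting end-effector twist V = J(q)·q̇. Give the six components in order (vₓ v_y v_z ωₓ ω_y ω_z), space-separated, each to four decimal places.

-1.5300 -0.3990 0.1199 0.1204 -0.4860 0.9485

o_n = [-0.1435, 1.2684, 1.6355]
J₁: ẑ×o_n = [-1.2684, -0.1435, 0.0000], ω = ẑ
J2: z=[-0.6157, 0.7880, 0.0000] o=[-0.1418, -0.1108, 0.4200] → [0.9578, 0.7483, -0.8478, -0.6157, 0.7880, 0.0000]
J3: z=[-0.3940, -0.3078, 0.8660] o=[0.3214, 0.3653, 0.8000] → [-1.0393, -0.0734, -0.4989, -0.3940, -0.3078, 0.8660]
J4: z=[-0.3940, -0.3078, 0.8660] o=[-0.0156, 0.3782, 0.8938] → [-0.9993, 0.1815, -0.3901, -0.3940, -0.3078, 0.8660]
J5: z=[0.8393, 0.2636, 0.4755] o=[-0.4229, 0.6996, 1.4346] → [-0.2176, -0.0357, 0.4037, 0.8393, 0.2636, 0.4755]
V = J·q̇ = [-1.5300, -0.3990, 0.1199, 0.1204, -0.4860, 0.9485]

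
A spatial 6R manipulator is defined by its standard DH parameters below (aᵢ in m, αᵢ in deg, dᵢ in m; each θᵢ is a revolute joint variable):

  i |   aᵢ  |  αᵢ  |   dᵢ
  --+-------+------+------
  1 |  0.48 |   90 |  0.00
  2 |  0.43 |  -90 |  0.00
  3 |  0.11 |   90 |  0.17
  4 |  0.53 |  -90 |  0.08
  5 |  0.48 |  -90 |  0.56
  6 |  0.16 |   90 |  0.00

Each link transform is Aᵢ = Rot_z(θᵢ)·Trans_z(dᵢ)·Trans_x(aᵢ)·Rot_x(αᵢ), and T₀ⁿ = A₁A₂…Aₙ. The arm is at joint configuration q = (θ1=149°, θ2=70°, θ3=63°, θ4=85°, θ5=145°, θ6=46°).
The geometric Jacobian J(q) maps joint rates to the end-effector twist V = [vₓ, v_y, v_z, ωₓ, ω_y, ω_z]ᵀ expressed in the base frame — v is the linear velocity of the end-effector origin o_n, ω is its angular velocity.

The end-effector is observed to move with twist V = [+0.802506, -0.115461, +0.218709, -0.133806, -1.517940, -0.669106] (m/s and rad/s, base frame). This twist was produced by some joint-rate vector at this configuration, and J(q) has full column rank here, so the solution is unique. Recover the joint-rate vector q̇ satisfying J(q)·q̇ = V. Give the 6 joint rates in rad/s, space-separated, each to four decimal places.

-0.8920 -0.4340 0.9970 -0.7570 -0.8480 0.3850

o_n = [-0.1306, 0.2835, 0.1337]
J₁: ẑ×o_n = [-0.2835, -0.1306, 0.0000], ω = ẑ
J2: z=[0.5150, 0.8572, 0.0000] o=[-0.4114, 0.2472, 0.0000] → [0.1146, -0.0689, -0.2220, 0.5150, 0.8572, 0.0000]
J3: z=[0.8055, -0.4840, 0.3420] o=[-0.5375, 0.3230, 0.4041] → [0.1443, 0.3569, 0.1651, 0.8055, -0.4840, 0.3420]
J4: z=[-0.0274, 0.5461, 0.8373] o=[-0.4657, 0.1655, 0.5091] → [-0.3038, 0.2703, -0.1862, -0.0274, 0.5461, 0.8373]
J5: z=[0.6599, 0.6390, -0.3952] o=[-0.0700, -0.0780, 0.7764] → [-0.2678, 0.4481, 0.2773, 0.6599, 0.6390, -0.3952]
J6: z=[-0.4531, 0.7581, 0.4691] o=[0.0119, 0.3425, 0.1760] → [-0.0044, -0.0860, 0.1348, -0.4531, 0.7581, 0.4691]
q̇ = J⁺·V = [-0.8920, -0.4340, 0.9970, -0.7570, -0.8480, 0.3850]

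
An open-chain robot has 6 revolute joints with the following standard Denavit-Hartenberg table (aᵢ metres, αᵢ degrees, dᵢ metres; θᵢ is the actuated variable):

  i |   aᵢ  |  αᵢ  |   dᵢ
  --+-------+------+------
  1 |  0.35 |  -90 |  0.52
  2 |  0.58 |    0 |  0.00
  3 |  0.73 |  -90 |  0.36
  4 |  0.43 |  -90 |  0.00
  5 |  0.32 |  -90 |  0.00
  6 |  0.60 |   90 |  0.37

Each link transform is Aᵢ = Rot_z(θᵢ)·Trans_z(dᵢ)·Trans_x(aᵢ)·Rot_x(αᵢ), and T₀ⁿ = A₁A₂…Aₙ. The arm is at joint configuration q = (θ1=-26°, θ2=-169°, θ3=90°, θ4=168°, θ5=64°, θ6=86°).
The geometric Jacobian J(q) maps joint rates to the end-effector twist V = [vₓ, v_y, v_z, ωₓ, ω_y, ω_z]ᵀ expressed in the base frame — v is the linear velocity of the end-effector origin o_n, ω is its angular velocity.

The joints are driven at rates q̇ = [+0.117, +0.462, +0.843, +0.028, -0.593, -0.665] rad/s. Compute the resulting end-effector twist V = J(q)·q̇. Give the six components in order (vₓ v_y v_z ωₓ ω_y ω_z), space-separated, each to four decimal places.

o_n = [-0.6458, 0.0049, 1.3165]
J₁: ẑ×o_n = [-0.0049, -0.6458, 0.0000], ω = ẑ
J2: z=[0.4384, 0.8988, 0.0000] o=[0.3146, -0.1534, 0.5200] → [0.7159, -0.3492, 0.9326, 0.4384, 0.8988, 0.0000]
J3: z=[0.4384, 0.8988, 0.0000] o=[-0.1971, 0.0962, 0.6307] → [0.6165, -0.3007, 0.3632, 0.4384, 0.8988, 0.0000]
J4: z=[0.8823, -0.4303, -0.1908] o=[0.0859, 0.3587, 1.3473] → [-0.0543, 0.1667, -0.6270, 0.8823, -0.4303, -0.1908]
J5: z=[0.3931, 0.8965, -0.2041] o=[-0.0255, 0.3135, 0.9344] → [0.2796, -0.0236, 0.4348, 0.3931, 0.8965, -0.2041]
J6: z=[-0.1541, 0.2831, 0.9466] o=[-0.3155, 0.4225, 0.8546] → [0.5261, -0.2415, 0.1578, -0.1541, 0.2831, 0.9466]
V = J·q̇ = [0.3327, -0.3111, 0.3567, 0.4661, 0.4410, -0.3968]

0.3327 -0.3111 0.3567 0.4661 0.4410 -0.3968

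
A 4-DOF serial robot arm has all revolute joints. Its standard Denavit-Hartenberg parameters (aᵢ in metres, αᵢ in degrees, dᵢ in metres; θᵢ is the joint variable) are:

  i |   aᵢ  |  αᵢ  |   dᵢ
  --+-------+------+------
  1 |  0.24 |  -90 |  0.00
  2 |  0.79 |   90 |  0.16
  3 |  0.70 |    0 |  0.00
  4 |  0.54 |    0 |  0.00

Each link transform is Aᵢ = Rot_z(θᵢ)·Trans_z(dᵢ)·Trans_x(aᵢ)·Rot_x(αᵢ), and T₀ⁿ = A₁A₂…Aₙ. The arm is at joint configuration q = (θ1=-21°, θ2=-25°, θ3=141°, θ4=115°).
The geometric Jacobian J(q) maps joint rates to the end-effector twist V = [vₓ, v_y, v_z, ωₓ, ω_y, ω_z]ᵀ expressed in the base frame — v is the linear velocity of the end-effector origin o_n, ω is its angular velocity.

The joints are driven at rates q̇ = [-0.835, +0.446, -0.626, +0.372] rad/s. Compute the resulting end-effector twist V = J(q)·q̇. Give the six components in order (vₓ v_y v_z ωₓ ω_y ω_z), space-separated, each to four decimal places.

o_n = [0.3491, -0.0520, 0.0488]
J₁: ẑ×o_n = [0.0520, 0.3491, -0.0000], ω = ẑ
J2: z=[0.3584, 0.9336, 0.0000] o=[0.2241, -0.0860, 0.0000] → [0.0455, -0.0175, -0.1046, 0.3584, 0.9336, 0.0000]
J3: z=[-0.3945, 0.1515, 0.9063] o=[0.9498, -0.1932, 0.3339] → [-0.1712, -0.6569, 0.0353, -0.3945, 0.1515, 0.9063]
J4: z=[-0.3945, 0.1515, 0.9063] o=[0.6474, 0.3947, 0.1040] → [0.3965, -0.2921, 0.2214, -0.3945, 0.1515, 0.9063]
V = J·q̇ = [0.2315, 0.0033, 0.0137, 0.2600, 0.3779, -1.0652]

0.2315 0.0033 0.0137 0.2600 0.3779 -1.0652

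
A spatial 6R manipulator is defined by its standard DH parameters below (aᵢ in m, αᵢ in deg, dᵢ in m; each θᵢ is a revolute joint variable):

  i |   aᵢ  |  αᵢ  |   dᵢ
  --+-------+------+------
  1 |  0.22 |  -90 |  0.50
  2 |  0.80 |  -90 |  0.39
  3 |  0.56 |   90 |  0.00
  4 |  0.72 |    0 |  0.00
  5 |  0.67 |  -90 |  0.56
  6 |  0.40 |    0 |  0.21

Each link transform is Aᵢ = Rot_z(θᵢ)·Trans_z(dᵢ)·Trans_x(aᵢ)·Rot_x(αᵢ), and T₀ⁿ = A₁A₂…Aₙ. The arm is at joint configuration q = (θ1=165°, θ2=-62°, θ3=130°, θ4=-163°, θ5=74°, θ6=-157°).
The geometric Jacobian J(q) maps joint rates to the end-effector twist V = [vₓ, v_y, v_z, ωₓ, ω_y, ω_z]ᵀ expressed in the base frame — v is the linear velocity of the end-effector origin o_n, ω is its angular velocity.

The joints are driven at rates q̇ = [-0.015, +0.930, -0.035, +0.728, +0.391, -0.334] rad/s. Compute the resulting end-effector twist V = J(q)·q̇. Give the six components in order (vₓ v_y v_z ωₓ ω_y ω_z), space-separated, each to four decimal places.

o_n = [-0.3297, 0.2300, 1.8804]
J₁: ẑ×o_n = [-0.2300, -0.3297, 0.0000], ω = ẑ
J2: z=[-0.2588, -0.9659, 0.0000] o=[-0.2125, 0.0569, 0.5000] → [-1.3334, 0.3573, -0.1580, -0.2588, -0.9659, 0.0000]
J3: z=[-0.8529, 0.2285, -0.4695] o=[-0.6762, -0.2226, 1.2064] → [0.3665, 0.4122, -0.4652, -0.8529, 0.2285, -0.4695]
J4: z=[-0.1810, 0.7140, 0.6764] o=[-0.4020, 0.1481, 0.8885] → [0.6527, 0.2284, -0.0664, -0.1810, 0.7140, 0.6764]
J5: z=[-0.1810, 0.7140, 0.6764] o=[-0.5596, -0.3557, 1.3781] → [-0.0376, 0.2465, -0.2702, -0.1810, 0.7140, 0.6764]
J6: z=[0.4748, 0.6657, -0.5757] o=[-0.0840, -0.1013, 2.0648] → [0.0680, 0.2290, 0.3209, 0.4748, 0.6657, -0.5757]
V = J·q̇ = [-0.8116, 0.5090, -0.3918, -0.5720, -0.3297, 0.9506]

-0.8116 0.5090 -0.3918 -0.5720 -0.3297 0.9506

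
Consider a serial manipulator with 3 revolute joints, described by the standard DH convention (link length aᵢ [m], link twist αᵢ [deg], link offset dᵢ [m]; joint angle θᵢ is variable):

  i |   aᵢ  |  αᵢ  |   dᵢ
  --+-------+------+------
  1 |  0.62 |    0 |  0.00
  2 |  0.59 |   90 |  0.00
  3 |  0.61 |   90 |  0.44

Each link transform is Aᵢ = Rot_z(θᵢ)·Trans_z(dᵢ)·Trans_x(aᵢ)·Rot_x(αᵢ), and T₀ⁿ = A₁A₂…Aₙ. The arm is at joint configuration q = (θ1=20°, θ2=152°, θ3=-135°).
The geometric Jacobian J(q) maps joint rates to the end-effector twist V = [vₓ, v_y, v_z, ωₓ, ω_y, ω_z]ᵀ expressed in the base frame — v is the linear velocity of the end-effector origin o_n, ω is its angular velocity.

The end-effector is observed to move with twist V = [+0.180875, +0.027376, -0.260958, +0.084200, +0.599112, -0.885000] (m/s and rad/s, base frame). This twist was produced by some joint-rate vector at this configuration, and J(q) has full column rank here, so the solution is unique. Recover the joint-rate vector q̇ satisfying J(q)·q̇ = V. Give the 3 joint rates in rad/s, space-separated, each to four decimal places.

o_n = [0.4867, 0.6699, -0.4313]
J₁: ẑ×o_n = [-0.6699, 0.4867, 0.0000], ω = ẑ
J2: z=[0.0000, 0.0000, 1.0000] o=[0.5826, 0.2121, 0.0000] → [-0.4578, -0.0959, 0.0000, 0.0000, 0.0000, 1.0000]
J3: z=[0.1392, 0.9903, 0.0000] o=[-0.0016, 0.2942, 0.0000] → [-0.4271, 0.0600, -0.4313, 0.1392, 0.9903, 0.0000]
q̇ = J⁺·V = [-0.1610, -0.7240, 0.6050]

-0.1610 -0.7240 0.6050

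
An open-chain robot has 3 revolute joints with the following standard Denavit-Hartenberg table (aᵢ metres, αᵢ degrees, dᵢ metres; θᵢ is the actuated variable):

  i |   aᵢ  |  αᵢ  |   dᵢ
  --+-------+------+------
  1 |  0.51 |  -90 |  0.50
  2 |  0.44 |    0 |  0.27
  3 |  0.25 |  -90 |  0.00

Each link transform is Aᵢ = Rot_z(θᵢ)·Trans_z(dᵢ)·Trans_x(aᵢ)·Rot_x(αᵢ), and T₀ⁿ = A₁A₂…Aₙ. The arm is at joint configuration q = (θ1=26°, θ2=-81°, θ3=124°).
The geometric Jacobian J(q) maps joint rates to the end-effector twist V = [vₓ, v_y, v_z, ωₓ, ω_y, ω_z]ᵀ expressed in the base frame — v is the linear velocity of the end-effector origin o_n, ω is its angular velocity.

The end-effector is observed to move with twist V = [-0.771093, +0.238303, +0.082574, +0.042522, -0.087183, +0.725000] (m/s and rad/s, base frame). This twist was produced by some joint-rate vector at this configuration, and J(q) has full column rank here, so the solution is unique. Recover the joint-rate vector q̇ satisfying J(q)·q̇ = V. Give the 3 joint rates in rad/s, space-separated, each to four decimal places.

o_n = [0.5662, 0.5766, 0.7641]
J₁: ẑ×o_n = [-0.5766, 0.5662, 0.0000], ω = ẑ
J2: z=[-0.4384, 0.8988, 0.0000] o=[0.4584, 0.2236, 0.5000] → [0.2374, 0.1158, -0.2517, -0.4384, 0.8988, 0.0000]
J3: z=[-0.4384, 0.8988, 0.0000] o=[0.4019, 0.4964, 0.9346] → [-0.1532, -0.0747, -0.1828, -0.4384, 0.8988, 0.0000]
q̇ = J⁺·V = [0.7250, -0.9420, 0.8450]

0.7250 -0.9420 0.8450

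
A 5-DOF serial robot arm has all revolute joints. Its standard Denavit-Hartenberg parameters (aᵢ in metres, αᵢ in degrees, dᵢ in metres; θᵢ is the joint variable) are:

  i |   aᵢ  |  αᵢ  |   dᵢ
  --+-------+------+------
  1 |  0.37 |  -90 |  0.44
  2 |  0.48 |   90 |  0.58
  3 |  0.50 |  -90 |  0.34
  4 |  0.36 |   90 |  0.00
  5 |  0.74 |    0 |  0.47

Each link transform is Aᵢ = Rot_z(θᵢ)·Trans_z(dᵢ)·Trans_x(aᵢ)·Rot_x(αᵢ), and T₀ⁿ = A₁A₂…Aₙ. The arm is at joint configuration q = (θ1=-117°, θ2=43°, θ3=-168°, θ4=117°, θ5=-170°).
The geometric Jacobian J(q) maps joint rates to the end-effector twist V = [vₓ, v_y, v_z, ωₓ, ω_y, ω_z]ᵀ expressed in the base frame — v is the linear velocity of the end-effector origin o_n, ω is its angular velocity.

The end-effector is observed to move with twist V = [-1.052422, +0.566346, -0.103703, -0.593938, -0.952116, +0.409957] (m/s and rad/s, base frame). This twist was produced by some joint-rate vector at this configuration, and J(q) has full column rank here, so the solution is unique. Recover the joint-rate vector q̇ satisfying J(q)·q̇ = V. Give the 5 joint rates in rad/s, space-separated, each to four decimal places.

o_n = [0.3209, -0.4272, 1.1884]
J₁: ẑ×o_n = [0.4272, 0.3209, -0.0000], ω = ẑ
J2: z=[0.8910, -0.4540, 0.0000] o=[-0.1680, -0.3297, 0.4400] → [-0.3397, -0.6668, 0.1351, 0.8910, -0.4540, 0.0000]
J3: z=[-0.3096, -0.6077, 0.7314] o=[0.1894, -0.9058, 0.1126] → [-1.0037, 0.4292, -0.0683, -0.3096, -0.6077, 0.7314]
J4: z=[-0.9406, 0.3086, -0.1418] o=[0.1539, -0.7465, 0.6948] → [0.1976, 0.4405, -0.3519, -0.9406, 0.3086, -0.1418]
J5: z=[0.2649, 0.9279, 0.2624] o=[0.2304, -0.6712, 0.3512] → [0.7128, -0.1980, -0.0193, 0.2649, 0.9279, 0.2624]
q̇ = J⁺·V = [0.1160, -0.0390, 0.6760, 0.1850, -0.6640]

0.1160 -0.0390 0.6760 0.1850 -0.6640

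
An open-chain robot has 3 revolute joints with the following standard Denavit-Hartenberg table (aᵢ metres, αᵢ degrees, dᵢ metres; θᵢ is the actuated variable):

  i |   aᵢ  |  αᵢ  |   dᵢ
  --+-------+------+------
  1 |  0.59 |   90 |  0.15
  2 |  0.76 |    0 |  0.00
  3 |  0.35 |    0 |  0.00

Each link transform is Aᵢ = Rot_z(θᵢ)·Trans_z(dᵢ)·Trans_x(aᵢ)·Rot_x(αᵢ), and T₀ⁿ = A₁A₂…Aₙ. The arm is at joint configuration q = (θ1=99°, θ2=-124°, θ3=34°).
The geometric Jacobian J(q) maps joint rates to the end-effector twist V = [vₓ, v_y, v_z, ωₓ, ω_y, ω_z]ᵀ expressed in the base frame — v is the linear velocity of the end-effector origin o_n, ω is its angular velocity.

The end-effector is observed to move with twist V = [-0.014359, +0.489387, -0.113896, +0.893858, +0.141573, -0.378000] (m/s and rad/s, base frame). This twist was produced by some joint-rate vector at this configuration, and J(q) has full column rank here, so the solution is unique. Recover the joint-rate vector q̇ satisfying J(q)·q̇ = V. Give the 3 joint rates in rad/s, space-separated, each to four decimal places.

o_n = [-0.0258, 0.1630, -0.8301]
J₁: ẑ×o_n = [-0.1630, -0.0258, 0.0000], ω = ẑ
J2: z=[0.9877, 0.1564, 0.0000] o=[-0.0923, 0.5827, 0.1500] → [-0.1533, 0.9680, -0.4250, 0.9877, 0.1564, 0.0000]
J3: z=[0.9877, 0.1564, 0.0000] o=[-0.0258, 0.1630, -0.4801] → [-0.0548, 0.3457, 0.0000, 0.9877, 0.1564, 0.0000]
q̇ = J⁺·V = [-0.3780, 0.2680, 0.6370]

-0.3780 0.2680 0.6370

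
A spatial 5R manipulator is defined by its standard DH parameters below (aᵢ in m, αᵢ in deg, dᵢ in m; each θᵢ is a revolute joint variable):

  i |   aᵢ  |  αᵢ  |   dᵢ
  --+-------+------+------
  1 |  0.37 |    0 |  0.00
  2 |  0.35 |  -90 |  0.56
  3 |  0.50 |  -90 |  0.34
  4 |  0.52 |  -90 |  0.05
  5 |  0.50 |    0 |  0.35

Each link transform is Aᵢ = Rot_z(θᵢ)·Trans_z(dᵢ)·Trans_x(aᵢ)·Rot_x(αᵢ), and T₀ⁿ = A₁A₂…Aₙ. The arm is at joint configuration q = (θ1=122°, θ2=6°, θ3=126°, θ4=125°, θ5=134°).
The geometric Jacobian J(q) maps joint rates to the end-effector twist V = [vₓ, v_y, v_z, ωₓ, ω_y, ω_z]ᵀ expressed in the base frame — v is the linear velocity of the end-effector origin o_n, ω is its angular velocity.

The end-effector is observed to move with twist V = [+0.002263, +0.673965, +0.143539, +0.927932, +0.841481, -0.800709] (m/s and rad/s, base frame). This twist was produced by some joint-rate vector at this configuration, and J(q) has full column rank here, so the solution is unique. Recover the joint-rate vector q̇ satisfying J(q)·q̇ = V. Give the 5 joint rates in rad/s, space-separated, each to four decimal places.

o_n = [-0.8391, 0.4882, 0.2855]
J₁: ẑ×o_n = [-0.4882, -0.8391, 0.0000], ω = ẑ
J2: z=[0.0000, 0.0000, 1.0000] o=[-0.1961, 0.3138, 0.0000] → [-0.1745, -0.6430, 0.0000, 0.0000, 0.0000, 1.0000]
J3: z=[-0.7880, -0.6157, 0.0000] o=[-0.4116, 0.5896, 0.5600] → [0.1690, -0.2163, -0.1834, -0.7880, -0.6157, 0.0000]
J4: z=[0.4981, -0.6375, 0.5878] o=[-0.4985, 0.1487, 0.1555] → [-0.2825, -0.2650, -0.0480, 0.4981, -0.6375, 0.5878]
J5: z=[-0.7484, 0.0263, 0.6627] o=[-0.2459, 0.5172, 0.4262] → [0.0155, -0.4984, 0.0373, -0.7484, 0.0263, 0.6627]
q̇ = J⁺·V = [0.0160, 0.0590, -0.7910, -0.5890, -0.7990]

0.0160 0.0590 -0.7910 -0.5890 -0.7990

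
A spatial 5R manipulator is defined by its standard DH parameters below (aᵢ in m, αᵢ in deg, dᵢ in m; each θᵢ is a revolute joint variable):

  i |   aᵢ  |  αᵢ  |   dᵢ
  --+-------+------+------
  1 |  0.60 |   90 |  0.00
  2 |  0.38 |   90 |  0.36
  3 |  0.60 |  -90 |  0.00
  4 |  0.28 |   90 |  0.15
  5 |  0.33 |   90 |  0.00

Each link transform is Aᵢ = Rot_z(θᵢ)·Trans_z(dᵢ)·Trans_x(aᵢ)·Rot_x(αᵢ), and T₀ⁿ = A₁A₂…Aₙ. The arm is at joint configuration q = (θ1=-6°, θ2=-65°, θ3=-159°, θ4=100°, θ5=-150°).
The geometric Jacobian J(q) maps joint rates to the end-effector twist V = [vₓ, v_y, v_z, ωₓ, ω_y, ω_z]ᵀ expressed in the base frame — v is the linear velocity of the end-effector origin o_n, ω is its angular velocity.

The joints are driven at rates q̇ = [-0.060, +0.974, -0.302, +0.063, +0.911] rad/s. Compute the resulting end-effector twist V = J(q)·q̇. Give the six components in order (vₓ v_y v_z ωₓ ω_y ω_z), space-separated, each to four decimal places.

o_n = [0.4966, -0.2117, 0.1666]
J₁: ẑ×o_n = [0.2117, 0.4966, -0.0000], ω = ẑ
J2: z=[-0.1045, -0.9945, 0.0000] o=[0.5967, -0.0627, 0.0000] → [-0.1657, 0.0174, -0.0840, -0.1045, -0.9945, 0.0000]
J3: z=[-0.9013, 0.0947, -0.4226] o=[0.7188, -0.4375, -0.3444] → [0.1439, 0.5545, -0.1825, -0.9013, 0.0947, -0.4226]
J4: z=[0.2482, 0.9126, -0.3248] o=[0.5058, -0.1989, 0.1633] → [-0.0011, 0.0022, 0.0052, 0.2482, 0.9126, -0.3248]
J5: z=[-0.1930, 0.3752, 0.9066] o=[0.8089, -0.1075, 0.1899] → [0.0857, -0.2876, 0.1373, -0.1930, 0.3752, 0.9066]
V = J·q̇ = [-0.1395, -0.4422, 0.0987, 0.0102, -0.5980, 0.8731]

-0.1395 -0.4422 0.0987 0.0102 -0.5980 0.8731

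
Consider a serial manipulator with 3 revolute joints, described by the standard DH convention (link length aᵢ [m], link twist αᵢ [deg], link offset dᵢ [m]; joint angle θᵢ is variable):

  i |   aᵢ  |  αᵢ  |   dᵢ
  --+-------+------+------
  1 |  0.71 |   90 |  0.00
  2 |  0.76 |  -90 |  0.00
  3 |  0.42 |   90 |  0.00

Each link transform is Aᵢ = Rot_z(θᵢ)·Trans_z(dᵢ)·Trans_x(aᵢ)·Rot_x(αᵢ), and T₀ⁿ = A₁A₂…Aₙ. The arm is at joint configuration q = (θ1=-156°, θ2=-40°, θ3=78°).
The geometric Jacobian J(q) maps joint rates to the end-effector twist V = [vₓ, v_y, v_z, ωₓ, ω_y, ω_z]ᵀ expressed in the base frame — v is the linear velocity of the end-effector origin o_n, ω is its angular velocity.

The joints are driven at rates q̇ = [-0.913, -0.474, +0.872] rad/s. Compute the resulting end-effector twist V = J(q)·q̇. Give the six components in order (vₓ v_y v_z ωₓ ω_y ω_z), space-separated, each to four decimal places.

o_n = [-1.0745, -0.9281, -0.5446]
J₁: ẑ×o_n = [0.9281, -1.0745, 0.0000], ω = ẑ
J2: z=[-0.4067, 0.9135, 0.0000] o=[-0.6486, -0.2888, 0.0000] → [-0.4976, -0.2215, 0.6491, -0.4067, 0.9135, 0.0000]
J3: z=[-0.5872, -0.2614, 0.7660] o=[-1.1805, -0.5256, -0.4885] → [0.3230, 0.0482, 0.2641, -0.5872, -0.2614, 0.7660]
V = J·q̇ = [-0.3298, 1.1281, -0.0774, -0.3193, -0.6610, -0.2450]

-0.3298 1.1281 -0.0774 -0.3193 -0.6610 -0.2450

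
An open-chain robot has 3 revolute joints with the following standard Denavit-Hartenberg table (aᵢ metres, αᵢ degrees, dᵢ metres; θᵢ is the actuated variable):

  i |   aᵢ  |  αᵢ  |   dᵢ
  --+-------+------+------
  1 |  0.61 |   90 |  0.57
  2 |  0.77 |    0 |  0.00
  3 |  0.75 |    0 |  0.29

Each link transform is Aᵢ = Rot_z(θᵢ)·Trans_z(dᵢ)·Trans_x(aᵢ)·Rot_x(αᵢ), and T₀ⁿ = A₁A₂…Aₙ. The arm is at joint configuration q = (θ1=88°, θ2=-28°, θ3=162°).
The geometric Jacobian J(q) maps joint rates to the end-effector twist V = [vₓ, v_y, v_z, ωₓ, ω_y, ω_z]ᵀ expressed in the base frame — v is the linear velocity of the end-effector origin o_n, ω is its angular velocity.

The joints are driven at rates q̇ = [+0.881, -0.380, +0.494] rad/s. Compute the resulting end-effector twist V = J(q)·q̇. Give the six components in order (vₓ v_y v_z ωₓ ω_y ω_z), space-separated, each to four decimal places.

o_n = [0.3167, 0.7583, 0.7480]
J₁: ẑ×o_n = [-0.7583, 0.3167, 0.0000], ω = ẑ
J2: z=[0.9994, -0.0349, 0.0000] o=[0.0213, 0.6096, 0.5700] → [-0.0062, -0.1779, 0.1589, 0.9994, -0.0349, 0.0000]
J3: z=[0.9994, -0.0349, 0.0000] o=[0.0450, 1.2891, 0.2085] → [-0.0188, -0.5392, -0.5210, 0.9994, -0.0349, 0.0000]
V = J·q̇ = [-0.6750, 0.0802, -0.3177, 0.1139, -0.0040, 0.8810]

-0.6750 0.0802 -0.3177 0.1139 -0.0040 0.8810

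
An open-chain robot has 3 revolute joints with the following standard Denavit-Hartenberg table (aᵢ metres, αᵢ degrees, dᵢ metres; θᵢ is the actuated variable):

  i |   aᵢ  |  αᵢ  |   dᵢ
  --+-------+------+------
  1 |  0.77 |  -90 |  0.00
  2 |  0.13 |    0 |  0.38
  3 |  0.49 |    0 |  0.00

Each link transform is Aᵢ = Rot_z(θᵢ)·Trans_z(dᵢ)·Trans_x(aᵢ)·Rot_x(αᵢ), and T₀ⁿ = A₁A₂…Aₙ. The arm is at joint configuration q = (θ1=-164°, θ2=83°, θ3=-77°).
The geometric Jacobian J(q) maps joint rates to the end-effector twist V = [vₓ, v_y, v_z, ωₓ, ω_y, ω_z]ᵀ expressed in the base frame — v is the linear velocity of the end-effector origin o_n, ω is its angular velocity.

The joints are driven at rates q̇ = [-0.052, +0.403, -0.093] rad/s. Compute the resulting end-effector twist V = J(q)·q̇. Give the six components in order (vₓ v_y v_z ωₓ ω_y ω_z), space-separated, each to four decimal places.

0.0280 0.0769 -0.1575 0.0854 -0.2980 -0.0520

o_n = [-1.1191, -0.7162, -0.1802]
J₁: ẑ×o_n = [0.7162, -1.1191, 0.0000], ω = ẑ
J2: z=[0.2756, -0.9613, 0.0000] o=[-0.7402, -0.2122, 0.0000] → [0.1733, 0.0497, -0.5032, 0.2756, -0.9613, 0.0000]
J3: z=[0.2756, -0.9613, 0.0000] o=[-0.6507, -0.5819, -0.1290] → [0.0492, 0.0141, -0.4873, 0.2756, -0.9613, 0.0000]
V = J·q̇ = [0.0280, 0.0769, -0.1575, 0.0854, -0.2980, -0.0520]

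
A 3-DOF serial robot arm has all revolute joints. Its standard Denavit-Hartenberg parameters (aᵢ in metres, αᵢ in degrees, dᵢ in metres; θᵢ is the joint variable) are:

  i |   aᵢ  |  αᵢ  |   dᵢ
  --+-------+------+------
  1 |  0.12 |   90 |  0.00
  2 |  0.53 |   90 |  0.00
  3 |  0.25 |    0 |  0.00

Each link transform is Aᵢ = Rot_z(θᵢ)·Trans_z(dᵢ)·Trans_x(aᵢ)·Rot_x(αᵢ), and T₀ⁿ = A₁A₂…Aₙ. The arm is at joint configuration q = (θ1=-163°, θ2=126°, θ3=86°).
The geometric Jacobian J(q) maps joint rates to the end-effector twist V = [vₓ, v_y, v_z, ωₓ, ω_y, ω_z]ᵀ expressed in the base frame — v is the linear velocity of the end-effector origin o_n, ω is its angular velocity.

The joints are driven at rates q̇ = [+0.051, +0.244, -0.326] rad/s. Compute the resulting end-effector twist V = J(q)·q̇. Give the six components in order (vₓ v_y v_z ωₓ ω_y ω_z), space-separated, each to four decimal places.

0.1355 0.0463 -0.0127 0.1809 0.3104 -0.1406

o_n = [0.1200, 0.2975, 0.4429]
J₁: ẑ×o_n = [-0.2975, 0.1200, 0.0000], ω = ẑ
J2: z=[-0.2924, 0.9563, 0.0000] o=[-0.1148, -0.0351, 0.0000] → [0.4235, 0.1295, -0.3218, -0.2924, 0.9563, 0.0000]
J3: z=[-0.7737, -0.2365, 0.5878] o=[0.1832, 0.0560, 0.4288] → [-0.1453, -0.0262, -0.2018, -0.7737, -0.2365, 0.5878]
V = J·q̇ = [0.1355, 0.0463, -0.0127, 0.1809, 0.3104, -0.1406]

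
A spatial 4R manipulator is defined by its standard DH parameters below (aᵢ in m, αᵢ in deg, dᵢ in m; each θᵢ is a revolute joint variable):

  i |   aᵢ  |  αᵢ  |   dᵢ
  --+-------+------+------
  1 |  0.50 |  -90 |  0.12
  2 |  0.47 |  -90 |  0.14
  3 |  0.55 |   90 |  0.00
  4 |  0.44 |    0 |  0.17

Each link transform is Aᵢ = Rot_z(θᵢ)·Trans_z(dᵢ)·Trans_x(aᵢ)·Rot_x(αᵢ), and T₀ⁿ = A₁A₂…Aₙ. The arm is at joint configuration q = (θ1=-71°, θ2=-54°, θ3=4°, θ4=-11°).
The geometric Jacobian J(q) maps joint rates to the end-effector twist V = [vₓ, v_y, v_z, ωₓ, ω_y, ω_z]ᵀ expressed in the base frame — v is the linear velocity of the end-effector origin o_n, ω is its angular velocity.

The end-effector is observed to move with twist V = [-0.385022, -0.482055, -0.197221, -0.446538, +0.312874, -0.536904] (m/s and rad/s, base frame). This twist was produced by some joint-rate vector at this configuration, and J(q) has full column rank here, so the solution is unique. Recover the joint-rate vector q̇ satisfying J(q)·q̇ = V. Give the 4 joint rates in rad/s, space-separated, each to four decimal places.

-0.7990 0.3560 -0.5110 -0.6780

o_n = [0.6483, -1.1422, 1.3516]
J₁: ẑ×o_n = [1.1422, 0.6483, -0.0000], ω = ẑ
J2: z=[0.9455, 0.3256, 0.0000] o=[0.1628, -0.4728, 0.1200] → [0.4010, -1.1645, -0.7911, 0.9455, 0.3256, 0.0000]
J3: z=[0.2634, -0.7649, -0.5878] o=[0.3851, -0.6884, 0.5002] → [-0.9180, -0.3789, 0.0818, 0.2634, -0.7649, -0.5878]
J4: z=[0.9566, 0.2860, 0.0564] o=[0.4538, -1.0058, 0.9441] → [0.1243, -0.3788, -0.1861, 0.9566, 0.2860, 0.0564]
q̇ = J⁺·V = [-0.7990, 0.3560, -0.5110, -0.6780]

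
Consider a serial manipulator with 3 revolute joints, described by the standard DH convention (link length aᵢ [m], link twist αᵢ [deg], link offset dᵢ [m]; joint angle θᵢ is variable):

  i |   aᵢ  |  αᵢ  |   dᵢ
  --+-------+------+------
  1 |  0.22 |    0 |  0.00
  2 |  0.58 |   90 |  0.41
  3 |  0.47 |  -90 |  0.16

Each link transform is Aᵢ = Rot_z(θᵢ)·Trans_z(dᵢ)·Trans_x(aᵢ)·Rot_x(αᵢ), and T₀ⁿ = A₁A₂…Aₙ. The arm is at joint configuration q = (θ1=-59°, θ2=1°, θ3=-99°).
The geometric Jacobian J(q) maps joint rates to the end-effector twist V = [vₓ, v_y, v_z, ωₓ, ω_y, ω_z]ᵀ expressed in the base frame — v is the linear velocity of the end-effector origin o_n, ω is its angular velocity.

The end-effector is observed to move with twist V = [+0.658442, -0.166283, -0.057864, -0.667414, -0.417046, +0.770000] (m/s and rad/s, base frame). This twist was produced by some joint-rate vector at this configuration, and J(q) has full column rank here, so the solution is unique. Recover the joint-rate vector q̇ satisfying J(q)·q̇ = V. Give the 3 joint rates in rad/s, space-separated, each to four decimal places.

0.3650 0.4050 0.7870

o_n = [0.2460, -0.7029, -0.0542]
J₁: ẑ×o_n = [0.7029, 0.2460, -0.0000], ω = ẑ
J2: z=[0.0000, 0.0000, 1.0000] o=[0.1133, -0.1886, 0.0000] → [0.5143, 0.1327, -0.0000, 0.0000, 0.0000, 1.0000]
J3: z=[-0.8480, -0.5299, 0.0000] o=[0.4207, -0.6804, 0.4100] → [0.2460, -0.3937, -0.0735, -0.8480, -0.5299, 0.0000]
q̇ = J⁺·V = [0.3650, 0.4050, 0.7870]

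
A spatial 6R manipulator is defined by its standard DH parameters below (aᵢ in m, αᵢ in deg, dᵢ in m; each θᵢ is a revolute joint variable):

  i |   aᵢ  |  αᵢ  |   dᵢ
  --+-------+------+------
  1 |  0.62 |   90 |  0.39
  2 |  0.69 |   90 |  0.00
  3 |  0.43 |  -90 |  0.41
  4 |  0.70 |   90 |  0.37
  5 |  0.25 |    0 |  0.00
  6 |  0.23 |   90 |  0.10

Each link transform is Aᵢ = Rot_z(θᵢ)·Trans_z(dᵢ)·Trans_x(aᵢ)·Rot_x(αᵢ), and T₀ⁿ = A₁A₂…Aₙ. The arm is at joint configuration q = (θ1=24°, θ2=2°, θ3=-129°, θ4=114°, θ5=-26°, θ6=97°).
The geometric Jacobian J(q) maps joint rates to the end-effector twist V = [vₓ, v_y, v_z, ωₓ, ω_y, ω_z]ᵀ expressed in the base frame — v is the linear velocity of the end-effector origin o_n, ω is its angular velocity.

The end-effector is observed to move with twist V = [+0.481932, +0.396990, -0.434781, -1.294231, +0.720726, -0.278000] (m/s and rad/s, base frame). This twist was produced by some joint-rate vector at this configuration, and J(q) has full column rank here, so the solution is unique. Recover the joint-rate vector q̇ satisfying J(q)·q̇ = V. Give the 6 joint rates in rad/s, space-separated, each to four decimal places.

o_n = [1.2935, 1.0028, 0.9680]
J₁: ẑ×o_n = [-1.0028, 1.2935, 0.0000], ω = ẑ
J2: z=[0.4067, -0.9135, 0.0000] o=[0.5664, 0.2522, 0.3900] → [-0.5281, -0.2351, 0.9696, 0.4067, -0.9135, 0.0000]
J3: z=[0.0319, 0.0142, -0.9994] o=[1.1964, 0.5327, 0.4141] → [0.4777, -0.1148, 0.0136, 0.0319, 0.0142, -0.9994]
J4: z=[0.4536, 0.8908, 0.0271] o=[0.8265, 0.7338, -0.0051] → [0.8596, -0.4287, -0.2941, 0.4536, 0.8908, 0.0271]
J5: z=[-0.8266, 0.4091, 0.3864] o=[1.2275, 0.9250, 0.6503] → [0.0999, 0.2882, -0.0913, -0.8266, 0.4091, 0.3864]
J6: z=[-0.8266, 0.4091, 0.3864] o=[1.2526, 0.7829, 0.8544] → [-0.0385, 0.1097, -0.1985, -0.8266, 0.4091, 0.3864]
q̇ = J⁺·V = [0.0190, -0.3400, 0.8100, -0.1670, 0.9360, 0.4020]

0.0190 -0.3400 0.8100 -0.1670 0.9360 0.4020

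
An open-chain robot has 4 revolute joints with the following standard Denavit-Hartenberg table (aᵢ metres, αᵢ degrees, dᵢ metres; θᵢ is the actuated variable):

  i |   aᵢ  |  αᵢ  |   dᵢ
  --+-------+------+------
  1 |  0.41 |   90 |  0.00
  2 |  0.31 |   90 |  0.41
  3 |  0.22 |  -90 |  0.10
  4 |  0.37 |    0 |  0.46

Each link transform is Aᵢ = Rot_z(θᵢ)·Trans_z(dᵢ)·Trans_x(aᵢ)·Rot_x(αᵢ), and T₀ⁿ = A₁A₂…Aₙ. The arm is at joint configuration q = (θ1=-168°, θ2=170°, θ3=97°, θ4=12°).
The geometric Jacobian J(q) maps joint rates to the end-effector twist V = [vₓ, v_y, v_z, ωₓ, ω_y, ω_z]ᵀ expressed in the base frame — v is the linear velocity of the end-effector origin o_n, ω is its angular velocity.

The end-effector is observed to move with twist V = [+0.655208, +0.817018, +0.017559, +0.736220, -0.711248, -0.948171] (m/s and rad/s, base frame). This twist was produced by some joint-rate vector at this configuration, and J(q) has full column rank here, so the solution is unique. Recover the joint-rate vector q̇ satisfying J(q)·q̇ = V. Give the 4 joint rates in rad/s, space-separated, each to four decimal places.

o_n = [-0.8081, 0.7806, -0.0150]
J₁: ẑ×o_n = [-0.7806, -0.8081, 0.0000], ω = ẑ
J2: z=[-0.2079, 0.9781, 0.0000] o=[-0.4010, -0.0852, 0.0000] → [-0.0147, -0.0031, 0.2182, -0.2079, 0.9781, 0.0000]
J3: z=[-0.1699, -0.0361, 0.9848] o=[-0.1877, 0.3793, 0.0538] → [-0.3927, -0.6227, -0.0906, -0.1699, -0.0361, 0.9848]
J4: z=[-0.9308, -0.3224, -0.1724] o=[-0.2759, 0.5838, 0.1477] → [0.0864, -0.0597, -0.3548, -0.9308, -0.3224, -0.1724]
q̇ = J⁺·V = [-0.7150, -0.9130, -0.3290, -0.5270]

-0.7150 -0.9130 -0.3290 -0.5270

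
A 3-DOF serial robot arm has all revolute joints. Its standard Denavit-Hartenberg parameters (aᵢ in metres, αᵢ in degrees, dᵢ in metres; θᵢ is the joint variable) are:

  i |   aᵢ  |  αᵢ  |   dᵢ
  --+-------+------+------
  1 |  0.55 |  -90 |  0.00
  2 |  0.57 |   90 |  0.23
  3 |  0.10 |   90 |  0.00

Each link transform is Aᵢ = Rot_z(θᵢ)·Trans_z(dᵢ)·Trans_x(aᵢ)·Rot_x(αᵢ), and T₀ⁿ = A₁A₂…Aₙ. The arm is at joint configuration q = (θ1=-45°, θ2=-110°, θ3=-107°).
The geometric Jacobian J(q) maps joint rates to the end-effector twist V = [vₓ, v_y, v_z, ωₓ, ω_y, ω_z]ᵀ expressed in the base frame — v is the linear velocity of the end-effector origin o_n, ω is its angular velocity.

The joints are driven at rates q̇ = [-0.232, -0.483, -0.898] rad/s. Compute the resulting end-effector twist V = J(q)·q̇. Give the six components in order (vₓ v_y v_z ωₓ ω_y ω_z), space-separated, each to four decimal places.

o_n = [0.3531, -0.1631, 0.5082]
J₁: ẑ×o_n = [0.1631, 0.3531, -0.0000], ω = ẑ
J2: z=[0.7071, 0.7071, 0.0000] o=[0.3889, -0.3889, 0.0000] → [0.3593, -0.3593, 0.1850, 0.7071, 0.7071, 0.0000]
J3: z=[-0.6645, 0.6645, -0.3420] o=[0.4137, -0.0884, 0.5356] → [-0.0438, 0.0025, 0.0899, -0.6645, 0.6645, -0.3420]
V = J·q̇ = [-0.1721, 0.0894, -0.1700, 0.2552, -0.9382, 0.0751]

-0.1721 0.0894 -0.1700 0.2552 -0.9382 0.0751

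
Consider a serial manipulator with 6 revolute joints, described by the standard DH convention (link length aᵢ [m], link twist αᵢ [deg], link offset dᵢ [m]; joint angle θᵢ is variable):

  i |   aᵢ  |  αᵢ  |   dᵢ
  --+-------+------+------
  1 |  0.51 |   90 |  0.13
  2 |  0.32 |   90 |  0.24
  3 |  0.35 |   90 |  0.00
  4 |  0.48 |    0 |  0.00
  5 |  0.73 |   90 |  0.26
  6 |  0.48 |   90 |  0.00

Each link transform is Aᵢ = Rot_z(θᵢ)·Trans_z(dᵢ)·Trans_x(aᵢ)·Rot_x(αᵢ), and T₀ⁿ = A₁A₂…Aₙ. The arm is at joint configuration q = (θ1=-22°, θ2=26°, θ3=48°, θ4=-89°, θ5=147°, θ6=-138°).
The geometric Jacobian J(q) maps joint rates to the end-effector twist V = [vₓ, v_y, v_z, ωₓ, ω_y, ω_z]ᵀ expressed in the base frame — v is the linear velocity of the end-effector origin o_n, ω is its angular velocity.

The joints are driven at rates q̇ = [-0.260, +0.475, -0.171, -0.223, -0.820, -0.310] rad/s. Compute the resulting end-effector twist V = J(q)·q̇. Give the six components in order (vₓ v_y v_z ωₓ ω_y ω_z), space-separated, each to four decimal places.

o_n = [0.6853, -1.0257, 0.5603]
J₁: ẑ×o_n = [1.0257, 0.6853, -0.0000], ω = ẑ
J2: z=[-0.3746, -0.9272, 0.0000] o=[0.4729, -0.1910, 0.1300] → [-0.3990, 0.1612, 0.5096, -0.3746, -0.9272, 0.0000]
J3: z=[0.4065, -0.1642, -0.8988] o=[0.6496, -0.5213, 0.2703] → [-0.5009, -0.1500, -0.1991, 0.4065, -0.1642, -0.8988]
J4: z=[0.8700, 0.3702, 0.3258] o=[0.7474, -0.8413, 0.3729] → [0.1294, -0.1832, -0.1374, 0.8700, 0.3702, 0.3258]
J5: z=[0.8700, 0.3702, 0.3258] o=[0.5546, -0.7702, 0.8068] → [-0.0080, 0.2570, -0.2707, 0.8700, 0.3702, 0.3258]
J6: z=[0.0214, -0.6884, 0.7250] o=[1.1405, -1.1293, 0.4485] → [-0.1521, -0.3324, -0.3111, 0.0214, -0.6884, 0.7250]
V = J·q̇ = [-0.3457, -0.1428, 0.6251, -1.1614, -0.5850, -0.6709]

-0.3457 -0.1428 0.6251 -1.1614 -0.5850 -0.6709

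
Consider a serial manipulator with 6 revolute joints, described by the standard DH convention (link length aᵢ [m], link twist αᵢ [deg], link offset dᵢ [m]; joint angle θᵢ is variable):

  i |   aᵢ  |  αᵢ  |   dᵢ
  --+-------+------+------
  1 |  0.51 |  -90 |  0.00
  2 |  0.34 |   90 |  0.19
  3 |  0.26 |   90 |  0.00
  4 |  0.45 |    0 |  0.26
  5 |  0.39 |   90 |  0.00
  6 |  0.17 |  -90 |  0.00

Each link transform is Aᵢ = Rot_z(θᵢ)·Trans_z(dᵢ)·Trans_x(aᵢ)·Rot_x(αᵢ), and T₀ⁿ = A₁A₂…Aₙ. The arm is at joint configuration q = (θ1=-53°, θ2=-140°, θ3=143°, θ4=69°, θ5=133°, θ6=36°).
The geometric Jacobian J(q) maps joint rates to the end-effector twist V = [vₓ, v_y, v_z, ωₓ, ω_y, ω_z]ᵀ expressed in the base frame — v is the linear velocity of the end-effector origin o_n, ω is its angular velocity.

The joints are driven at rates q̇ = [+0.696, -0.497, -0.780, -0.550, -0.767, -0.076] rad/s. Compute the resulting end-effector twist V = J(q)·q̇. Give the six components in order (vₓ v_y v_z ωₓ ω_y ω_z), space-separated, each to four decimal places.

-0.8111 0.5586 -0.5888 -0.5184 -1.8572 0.8234

o_n = [0.2880, 0.3434, 0.2222]
J₁: ẑ×o_n = [-0.3434, 0.2880, 0.0000], ω = ẑ
J2: z=[0.7986, 0.6018, 0.0000] o=[0.3069, -0.4073, 0.0000] → [0.1337, -0.1774, 0.6109, 0.7986, 0.6018, 0.0000]
J3: z=[-0.3868, 0.5134, -0.7660] o=[0.3019, -0.0850, 0.2185] → [0.3300, 0.0121, -0.1585, -0.3868, 0.5134, -0.7660]
J4: z=[0.3604, 0.8488, 0.3868] o=[0.5226, -0.1178, 0.0851] → [-0.0620, -0.1402, 0.3654, 0.3604, 0.8488, 0.3868]
J5: z=[0.3604, 0.8488, 0.3868] o=[0.5907, 0.2982, -0.2190] → [0.3570, -0.2761, 0.2732, 0.3604, 0.8488, 0.3868]
J6: z=[-0.6766, 0.5233, -0.5180] o=[0.3403, 0.2689, 0.0786] → [0.1137, 0.1242, -0.0230, -0.6766, 0.5233, -0.5180]
V = J·q̇ = [-0.8111, 0.5586, -0.5888, -0.5184, -1.8572, 0.8234]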